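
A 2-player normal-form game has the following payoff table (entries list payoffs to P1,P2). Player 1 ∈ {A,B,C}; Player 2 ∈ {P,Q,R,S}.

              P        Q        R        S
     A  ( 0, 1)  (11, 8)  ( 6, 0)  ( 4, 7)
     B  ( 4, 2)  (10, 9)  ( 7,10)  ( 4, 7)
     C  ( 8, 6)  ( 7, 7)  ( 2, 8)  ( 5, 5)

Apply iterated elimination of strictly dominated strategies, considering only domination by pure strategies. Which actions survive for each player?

IESDS → P1:{A,B} P2:{Q,R}

P2 drop P (Q beats it: A:8>1 B:9>2 C:7>6)
P2 drop S (Q beats it: A:8>7 B:9>7 C:7>5)
P1 drop C (A beats it: Q:11>7 R:6>2)
P1→{A,B} P2→{Q,R}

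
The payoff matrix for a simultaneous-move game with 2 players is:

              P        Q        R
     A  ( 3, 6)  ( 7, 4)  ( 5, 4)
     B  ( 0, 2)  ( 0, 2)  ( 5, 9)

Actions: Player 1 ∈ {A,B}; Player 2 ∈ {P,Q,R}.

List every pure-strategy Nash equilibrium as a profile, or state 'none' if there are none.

NE set: (A,P), (B,R)

(A,P): NE
(A,Q): not NE [P2→P gives 6>4]
(A,R): not NE [P2→P gives 6>4]
(B,P): not NE [P1→A gives 3>0; P2→R gives 9>2]
(B,Q): not NE [P1→A gives 7>0; P2→R gives 9>2]
(B,R): NE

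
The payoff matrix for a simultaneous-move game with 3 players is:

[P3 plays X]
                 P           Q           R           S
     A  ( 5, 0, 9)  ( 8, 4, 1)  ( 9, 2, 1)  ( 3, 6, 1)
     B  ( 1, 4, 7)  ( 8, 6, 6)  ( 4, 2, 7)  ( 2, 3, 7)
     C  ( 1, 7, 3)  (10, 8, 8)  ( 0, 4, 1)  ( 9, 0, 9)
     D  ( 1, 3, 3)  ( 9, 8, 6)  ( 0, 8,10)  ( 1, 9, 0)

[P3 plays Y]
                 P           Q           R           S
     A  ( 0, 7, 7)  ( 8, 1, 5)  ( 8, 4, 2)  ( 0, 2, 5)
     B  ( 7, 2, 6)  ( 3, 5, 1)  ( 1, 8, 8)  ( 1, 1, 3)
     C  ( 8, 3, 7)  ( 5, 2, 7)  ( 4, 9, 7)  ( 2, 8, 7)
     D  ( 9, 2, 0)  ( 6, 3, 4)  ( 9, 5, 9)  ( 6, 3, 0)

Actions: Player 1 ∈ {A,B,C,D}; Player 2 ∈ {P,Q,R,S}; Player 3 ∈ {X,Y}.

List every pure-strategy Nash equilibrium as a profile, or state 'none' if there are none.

PSNE = {(C,Q,X)}

(A,P,X): not NE [P2→S gives 6>0]
(A,P,Y): not NE [P1→D gives 9>0; P3→X gives 9>7]
(A,Q,X): not NE [P1→C gives 10>8; P2→S gives 6>4; P3→Y gives 5>1]
(A,Q,Y): not NE [P2→P gives 7>1]
(A,R,X): not NE [P2→S gives 6>2; P3→Y gives 2>1]
(A,R,Y): not NE [P1→D gives 9>8; P2→P gives 7>4]
(A,S,X): not NE [P1→C gives 9>3; P3→Y gives 5>1]
(A,S,Y): not NE [P1→D gives 6>0; P2→P gives 7>2]
(B,P,X): not NE [P1→A gives 5>1; P2→Q gives 6>4]
(B,P,Y): not NE [P1→D gives 9>7; P2→R gives 8>2; P3→X gives 7>6]
(B,Q,X): not NE [P1→C gives 10>8]
(B,Q,Y): not NE [P1→A gives 8>3; P2→R gives 8>5; P3→X gives 6>1]
(B,R,X): not NE [P1→A gives 9>4; P2→Q gives 6>2; P3→Y gives 8>7]
(B,R,Y): not NE [P1→D gives 9>1]
(B,S,X): not NE [P1→C gives 9>2; P2→Q gives 6>3]
(B,S,Y): not NE [P1→D gives 6>1; P2→R gives 8>1; P3→X gives 7>3]
(C,P,X): not NE [P1→A gives 5>1; P2→Q gives 8>7; P3→Y gives 7>3]
(C,P,Y): not NE [P1→D gives 9>8; P2→R gives 9>3]
(C,Q,X): NE
(C,Q,Y): not NE [P1→A gives 8>5; P2→R gives 9>2; P3→X gives 8>7]
(C,R,X): not NE [P1→A gives 9>0; P2→Q gives 8>4; P3→Y gives 7>1]
(C,R,Y): not NE [P1→D gives 9>4]
(C,S,X): not NE [P2→Q gives 8>0]
(C,S,Y): not NE [P1→D gives 6>2; P2→R gives 9>8; P3→X gives 9>7]
(D,P,X): not NE [P1→A gives 5>1; P2→S gives 9>3]
(D,P,Y): not NE [P2→R gives 5>2; P3→X gives 3>0]
(D,Q,X): not NE [P1→C gives 10>9; P2→S gives 9>8]
(D,Q,Y): not NE [P1→A gives 8>6; P2→R gives 5>3; P3→X gives 6>4]
(D,R,X): not NE [P1→A gives 9>0; P2→S gives 9>8]
(D,R,Y): not NE [P3→X gives 10>9]
(D,S,X): not NE [P1→C gives 9>1]
(D,S,Y): not NE [P2→R gives 5>3]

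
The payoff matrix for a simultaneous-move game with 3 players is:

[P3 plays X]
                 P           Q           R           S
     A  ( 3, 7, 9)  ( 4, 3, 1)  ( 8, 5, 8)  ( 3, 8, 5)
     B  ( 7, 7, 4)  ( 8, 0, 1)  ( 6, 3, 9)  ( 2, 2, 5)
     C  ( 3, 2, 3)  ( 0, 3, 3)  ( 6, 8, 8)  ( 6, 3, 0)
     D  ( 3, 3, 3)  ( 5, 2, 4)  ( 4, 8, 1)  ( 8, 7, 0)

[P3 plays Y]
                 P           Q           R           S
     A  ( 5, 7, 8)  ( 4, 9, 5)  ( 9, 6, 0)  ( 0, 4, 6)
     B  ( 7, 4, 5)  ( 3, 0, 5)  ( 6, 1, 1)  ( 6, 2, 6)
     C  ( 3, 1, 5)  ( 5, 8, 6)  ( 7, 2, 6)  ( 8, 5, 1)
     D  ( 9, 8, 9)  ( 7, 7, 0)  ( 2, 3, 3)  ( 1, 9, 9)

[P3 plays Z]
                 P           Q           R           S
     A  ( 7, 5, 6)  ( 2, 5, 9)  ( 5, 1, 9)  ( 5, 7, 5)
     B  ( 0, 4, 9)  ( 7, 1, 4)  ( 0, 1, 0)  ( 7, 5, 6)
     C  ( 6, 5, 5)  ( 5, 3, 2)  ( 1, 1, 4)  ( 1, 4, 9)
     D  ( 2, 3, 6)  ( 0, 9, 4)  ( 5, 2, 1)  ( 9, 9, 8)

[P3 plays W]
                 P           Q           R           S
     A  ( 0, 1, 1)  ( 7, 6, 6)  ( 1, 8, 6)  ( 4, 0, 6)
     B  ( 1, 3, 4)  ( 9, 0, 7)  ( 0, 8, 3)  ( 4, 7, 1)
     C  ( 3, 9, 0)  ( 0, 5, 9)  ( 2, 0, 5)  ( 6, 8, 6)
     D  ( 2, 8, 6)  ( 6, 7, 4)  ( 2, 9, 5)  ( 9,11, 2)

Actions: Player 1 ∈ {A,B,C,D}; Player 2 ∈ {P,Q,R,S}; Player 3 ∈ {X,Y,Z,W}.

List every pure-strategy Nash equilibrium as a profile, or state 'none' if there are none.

(A,P,X): not NE [P1→B gives 7>3; P2→S gives 8>7]
(A,P,Y): not NE [P1→D gives 9>5; P2→Q gives 9>7; P3→X gives 9>8]
(A,P,Z): not NE [P2→S gives 7>5; P3→X gives 9>6]
(A,P,W): not NE [P1→C gives 3>0; P2→R gives 8>1; P3→X gives 9>1]
(A,Q,X): not NE [P1→B gives 8>4; P2→S gives 8>3; P3→Z gives 9>1]
(A,Q,Y): not NE [P1→D gives 7>4; P3→Z gives 9>5]
(A,Q,Z): not NE [P1→B gives 7>2; P2→S gives 7>5]
(A,Q,W): not NE [P1→B gives 9>7; P2→R gives 8>6; P3→Z gives 9>6]
(A,R,X): not NE [P2→S gives 8>5; P3→Z gives 9>8]
(A,R,Y): not NE [P2→Q gives 9>6; P3→Z gives 9>0]
(A,R,Z): not NE [P2→S gives 7>1]
(A,R,W): not NE [P1→D gives 2>1; P3→Z gives 9>6]
(A,S,X): not NE [P1→D gives 8>3; P3→W gives 6>5]
(A,S,Y): not NE [P1→C gives 8>0; P2→Q gives 9>4]
(A,S,Z): not NE [P1→D gives 9>5; P3→W gives 6>5]
(A,S,W): not NE [P1→D gives 9>4; P2→R gives 8>0]
(B,P,X): not NE [P3→Z gives 9>4]
(B,P,Y): not NE [P1→D gives 9>7; P3→Z gives 9>5]
(B,P,Z): not NE [P1→A gives 7>0; P2→S gives 5>4]
(B,P,W): not NE [P1→C gives 3>1; P2→R gives 8>3; P3→Z gives 9>4]
(B,Q,X): not NE [P2→P gives 7>0; P3→W gives 7>1]
(B,Q,Y): not NE [P1→D gives 7>3; P2→P gives 4>0; P3→W gives 7>5]
(B,Q,Z): not NE [P2→S gives 5>1; P3→W gives 7>4]
(B,Q,W): not NE [P2→R gives 8>0]
(B,R,X): not NE [P1→A gives 8>6; P2→P gives 7>3]
(B,R,Y): not NE [P1→A gives 9>6; P2→P gives 4>1; P3→X gives 9>1]
(B,R,Z): not NE [P1→D gives 5>0; P2→S gives 5>1; P3→X gives 9>0]
(B,R,W): not NE [P1→D gives 2>0; P3→X gives 9>3]
(B,S,X): not NE [P1→D gives 8>2; P2→P gives 7>2; P3→Z gives 6>5]
(B,S,Y): not NE [P1→C gives 8>6; P2→P gives 4>2]
(B,S,Z): not NE [P1→D gives 9>7]
(B,S,W): not NE [P1→D gives 9>4; P2→R gives 8>7; P3→Z gives 6>1]
(C,P,X): not NE [P1→B gives 7>3; P2→R gives 8>2; P3→Z gives 5>3]
(C,P,Y): not NE [P1→D gives 9>3; P2→Q gives 8>1]
(C,P,Z): not NE [P1→A gives 7>6]
(C,P,W): not NE [P3→Z gives 5>0]
(C,Q,X): not NE [P1→B gives 8>0; P2→R gives 8>3; P3→W gives 9>3]
(C,Q,Y): not NE [P1→D gives 7>5; P3→W gives 9>6]
(C,Q,Z): not NE [P1→B gives 7>5; P2→P gives 5>3; P3→W gives 9>2]
(C,Q,W): not NE [P1→B gives 9>0; P2→P gives 9>5]
(C,R,X): not NE [P1→A gives 8>6]
(C,R,Y): not NE [P1→A gives 9>7; P2→Q gives 8>2; P3→X gives 8>6]
(C,R,Z): not NE [P1→D gives 5>1; P2→P gives 5>1; P3→X gives 8>4]
(C,R,W): not NE [P2→P gives 9>0; P3→X gives 8>5]
(C,S,X): not NE [P1→D gives 8>6; P2→R gives 8>3; P3→Z gives 9>0]
(C,S,Y): not NE [P2→Q gives 8>5; P3→Z gives 9>1]
(C,S,Z): not NE [P1→D gives 9>1; P2→P gives 5>4]
(C,S,W): not NE [P1→D gives 9>6; P2→P gives 9>8; P3→Z gives 9>6]
(D,P,X): not NE [P1→B gives 7>3; P2→R gives 8>3; P3→Y gives 9>3]
(D,P,Y): not NE [P2→S gives 9>8]
(D,P,Z): not NE [P1→A gives 7>2; P2→S gives 9>3; P3→Y gives 9>6]
(D,P,W): not NE [P1→C gives 3>2; P2→S gives 11>8; P3→Y gives 9>6]
(D,Q,X): not NE [P1→B gives 8>5; P2→R gives 8>2]
(D,Q,Y): not NE [P2→S gives 9>7; P3→W gives 4>0]
(D,Q,Z): not NE [P1→B gives 7>0]
(D,Q,W): not NE [P1→B gives 9>6; P2→S gives 11>7]
(D,R,X): not NE [P1→A gives 8>4; P3→W gives 5>1]
(D,R,Y): not NE [P1→A gives 9>2; P2→S gives 9>3; P3→W gives 5>3]
(D,R,Z): not NE [P2→S gives 9>2; P3→W gives 5>1]
(D,R,W): not NE [P2→S gives 11>9]
(D,S,X): not NE [P2→R gives 8>7; P3→Y gives 9>0]
(D,S,Y): not NE [P1→C gives 8>1]
(D,S,Z): not NE [P3→Y gives 9>8]
(D,S,W): not NE [P3→Y gives 9>2]

PSNE: ∅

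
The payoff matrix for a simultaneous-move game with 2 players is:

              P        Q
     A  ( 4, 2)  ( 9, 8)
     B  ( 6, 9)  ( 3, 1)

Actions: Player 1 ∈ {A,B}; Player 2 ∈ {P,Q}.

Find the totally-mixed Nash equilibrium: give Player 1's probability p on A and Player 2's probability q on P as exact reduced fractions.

P1 indiff ⇒ q·4+(1-q)·9 = q·6+(1-q)·3 ⇒ q(-2) = (1-q)(-6) ⇒ q = 3/4
P2 indiff ⇒ p·2+(1-p)·9 = p·8+(1-p)·1 ⇒ p(-6) = (1-p)(-8) ⇒ p = 4/7

P1 mixes 4/7 on A; P2 mixes 3/4 on P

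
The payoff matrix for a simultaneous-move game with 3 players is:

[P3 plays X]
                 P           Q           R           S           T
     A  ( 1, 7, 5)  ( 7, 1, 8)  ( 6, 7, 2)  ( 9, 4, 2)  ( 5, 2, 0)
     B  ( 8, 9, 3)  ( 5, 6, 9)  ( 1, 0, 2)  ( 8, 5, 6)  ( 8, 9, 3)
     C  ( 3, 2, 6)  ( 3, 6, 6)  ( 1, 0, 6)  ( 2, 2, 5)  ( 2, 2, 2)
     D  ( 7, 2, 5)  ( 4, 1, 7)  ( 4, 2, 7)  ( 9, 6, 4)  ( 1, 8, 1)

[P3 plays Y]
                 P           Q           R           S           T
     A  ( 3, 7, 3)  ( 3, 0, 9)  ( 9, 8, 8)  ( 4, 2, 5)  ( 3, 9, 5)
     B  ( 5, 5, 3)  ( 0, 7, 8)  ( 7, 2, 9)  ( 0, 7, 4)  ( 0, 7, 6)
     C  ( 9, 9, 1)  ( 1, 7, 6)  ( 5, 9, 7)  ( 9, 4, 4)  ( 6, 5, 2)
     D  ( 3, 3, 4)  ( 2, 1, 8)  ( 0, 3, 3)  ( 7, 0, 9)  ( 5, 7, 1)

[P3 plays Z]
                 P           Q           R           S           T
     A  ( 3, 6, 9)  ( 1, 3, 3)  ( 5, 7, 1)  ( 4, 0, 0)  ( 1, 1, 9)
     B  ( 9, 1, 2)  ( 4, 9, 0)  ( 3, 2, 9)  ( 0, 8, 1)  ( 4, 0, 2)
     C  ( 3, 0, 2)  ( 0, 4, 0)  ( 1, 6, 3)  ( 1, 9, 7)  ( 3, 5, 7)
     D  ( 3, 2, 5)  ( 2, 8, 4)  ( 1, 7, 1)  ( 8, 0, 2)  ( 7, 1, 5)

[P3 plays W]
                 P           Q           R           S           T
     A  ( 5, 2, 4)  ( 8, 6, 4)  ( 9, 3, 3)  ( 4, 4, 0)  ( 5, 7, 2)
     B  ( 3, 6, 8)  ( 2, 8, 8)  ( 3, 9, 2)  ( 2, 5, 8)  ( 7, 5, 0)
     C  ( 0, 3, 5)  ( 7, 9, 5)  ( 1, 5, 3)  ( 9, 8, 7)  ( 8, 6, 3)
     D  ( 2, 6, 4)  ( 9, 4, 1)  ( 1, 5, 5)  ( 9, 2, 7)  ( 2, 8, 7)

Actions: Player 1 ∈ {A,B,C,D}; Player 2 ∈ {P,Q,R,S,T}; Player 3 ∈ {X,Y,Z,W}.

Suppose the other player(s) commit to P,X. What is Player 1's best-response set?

argmax u_1 = {B}

u_1(A vs P,X) = 1
u_1(B vs P,X) = 8
u_1(C vs P,X) = 3
u_1(D vs P,X) = 7
max payoff 8 at {B}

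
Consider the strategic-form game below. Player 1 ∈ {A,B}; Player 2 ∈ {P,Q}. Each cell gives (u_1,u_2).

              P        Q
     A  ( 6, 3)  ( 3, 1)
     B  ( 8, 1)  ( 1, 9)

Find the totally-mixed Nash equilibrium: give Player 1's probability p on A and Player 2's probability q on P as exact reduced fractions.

P1 mixes 4/5 on A; P2 mixes 1/2 on P

P1 indiff ⇒ q·6+(1-q)·3 = q·8+(1-q)·1 ⇒ q(-2) = (1-q)(-2) ⇒ q = 1/2
P2 indiff ⇒ p·3+(1-p)·1 = p·1+(1-p)·9 ⇒ p(2) = (1-p)(8) ⇒ p = 4/5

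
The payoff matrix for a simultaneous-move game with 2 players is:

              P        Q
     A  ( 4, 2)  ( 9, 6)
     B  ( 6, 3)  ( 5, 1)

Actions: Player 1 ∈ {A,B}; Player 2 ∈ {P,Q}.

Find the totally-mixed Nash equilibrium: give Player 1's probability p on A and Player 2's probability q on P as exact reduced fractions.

P1 indiff ⇒ q·4+(1-q)·9 = q·6+(1-q)·5 ⇒ q(-2) = (1-q)(-4) ⇒ q = 2/3
P2 indiff ⇒ p·2+(1-p)·3 = p·6+(1-p)·1 ⇒ p(-4) = (1-p)(-2) ⇒ p = 1/3

P1 mixes 1/3 on A; P2 mixes 2/3 on P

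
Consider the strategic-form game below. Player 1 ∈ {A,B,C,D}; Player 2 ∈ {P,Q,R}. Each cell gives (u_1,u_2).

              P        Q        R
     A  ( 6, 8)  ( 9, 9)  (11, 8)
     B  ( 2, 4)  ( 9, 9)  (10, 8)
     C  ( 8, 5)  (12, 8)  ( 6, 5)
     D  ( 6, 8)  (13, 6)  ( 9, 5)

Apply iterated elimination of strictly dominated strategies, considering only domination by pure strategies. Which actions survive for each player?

P2 drop R (Q beats it: A:9>8 B:9>8 C:8>5 D:6>5)
P1 drop A (C beats it: P:8>6 Q:12>9)
P1 drop B (C beats it: P:8>2 Q:12>9)
P1→{C,D} P2→{P,Q}

IESDS → P1:{C,D} P2:{P,Q}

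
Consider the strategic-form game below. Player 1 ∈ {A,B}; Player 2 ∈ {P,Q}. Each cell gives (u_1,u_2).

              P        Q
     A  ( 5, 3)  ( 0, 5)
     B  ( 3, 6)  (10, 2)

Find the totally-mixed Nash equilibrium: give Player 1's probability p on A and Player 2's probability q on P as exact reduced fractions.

(p,q) = (2/3, 5/6)

P1 indiff ⇒ q·5+(1-q)·0 = q·3+(1-q)·10 ⇒ q(2) = (1-q)(10) ⇒ q = 5/6
P2 indiff ⇒ p·3+(1-p)·6 = p·5+(1-p)·2 ⇒ p(-2) = (1-p)(-4) ⇒ p = 2/3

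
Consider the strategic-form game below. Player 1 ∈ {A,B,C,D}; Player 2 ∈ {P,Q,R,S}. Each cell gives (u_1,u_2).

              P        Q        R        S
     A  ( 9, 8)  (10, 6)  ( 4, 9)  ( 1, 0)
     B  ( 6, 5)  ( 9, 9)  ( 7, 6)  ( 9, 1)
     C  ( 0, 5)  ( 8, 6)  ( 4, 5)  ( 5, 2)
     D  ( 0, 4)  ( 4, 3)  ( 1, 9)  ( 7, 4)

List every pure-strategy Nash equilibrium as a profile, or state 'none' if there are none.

PSNE: ∅

(A,P): not NE [P2→R gives 9>8]
(A,Q): not NE [P2→R gives 9>6]
(A,R): not NE [P1→B gives 7>4]
(A,S): not NE [P1→B gives 9>1; P2→R gives 9>0]
(B,P): not NE [P1→A gives 9>6; P2→Q gives 9>5]
(B,Q): not NE [P1→A gives 10>9]
(B,R): not NE [P2→Q gives 9>6]
(B,S): not NE [P2→Q gives 9>1]
(C,P): not NE [P1→A gives 9>0; P2→Q gives 6>5]
(C,Q): not NE [P1→A gives 10>8]
(C,R): not NE [P1→B gives 7>4; P2→Q gives 6>5]
(C,S): not NE [P1→B gives 9>5; P2→Q gives 6>2]
(D,P): not NE [P1→A gives 9>0; P2→R gives 9>4]
(D,Q): not NE [P1→A gives 10>4; P2→R gives 9>3]
(D,R): not NE [P1→B gives 7>1]
(D,S): not NE [P1→B gives 9>7; P2→R gives 9>4]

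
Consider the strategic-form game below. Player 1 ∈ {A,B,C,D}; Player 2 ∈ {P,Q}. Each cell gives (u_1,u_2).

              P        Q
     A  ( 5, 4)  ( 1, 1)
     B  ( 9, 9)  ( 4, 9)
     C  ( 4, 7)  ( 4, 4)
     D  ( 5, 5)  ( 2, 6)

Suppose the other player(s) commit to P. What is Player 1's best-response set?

P1 best: {B}

u_1(A vs P) = 5
u_1(B vs P) = 9
u_1(C vs P) = 4
u_1(D vs P) = 5
max payoff 9 at {B}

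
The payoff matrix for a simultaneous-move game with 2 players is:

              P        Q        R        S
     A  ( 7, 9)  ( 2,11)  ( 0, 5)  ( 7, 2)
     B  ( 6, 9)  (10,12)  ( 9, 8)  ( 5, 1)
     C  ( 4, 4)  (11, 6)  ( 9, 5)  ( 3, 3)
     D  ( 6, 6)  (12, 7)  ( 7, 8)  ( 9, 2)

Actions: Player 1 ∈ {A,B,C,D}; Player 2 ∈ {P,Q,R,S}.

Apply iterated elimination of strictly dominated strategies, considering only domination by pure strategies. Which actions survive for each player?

IESDS → P1:{B,C,D} P2:{Q,R}

P2 drop P (Q beats it: A:11>9 B:12>9 C:6>4 D:7>6)
P1 drop A (D beats it: Q:12>2 R:7>0 S:9>7)
P2 drop S (Q beats it: B:12>1 C:6>3 D:7>2)
P1→{B,C,D} P2→{Q,R}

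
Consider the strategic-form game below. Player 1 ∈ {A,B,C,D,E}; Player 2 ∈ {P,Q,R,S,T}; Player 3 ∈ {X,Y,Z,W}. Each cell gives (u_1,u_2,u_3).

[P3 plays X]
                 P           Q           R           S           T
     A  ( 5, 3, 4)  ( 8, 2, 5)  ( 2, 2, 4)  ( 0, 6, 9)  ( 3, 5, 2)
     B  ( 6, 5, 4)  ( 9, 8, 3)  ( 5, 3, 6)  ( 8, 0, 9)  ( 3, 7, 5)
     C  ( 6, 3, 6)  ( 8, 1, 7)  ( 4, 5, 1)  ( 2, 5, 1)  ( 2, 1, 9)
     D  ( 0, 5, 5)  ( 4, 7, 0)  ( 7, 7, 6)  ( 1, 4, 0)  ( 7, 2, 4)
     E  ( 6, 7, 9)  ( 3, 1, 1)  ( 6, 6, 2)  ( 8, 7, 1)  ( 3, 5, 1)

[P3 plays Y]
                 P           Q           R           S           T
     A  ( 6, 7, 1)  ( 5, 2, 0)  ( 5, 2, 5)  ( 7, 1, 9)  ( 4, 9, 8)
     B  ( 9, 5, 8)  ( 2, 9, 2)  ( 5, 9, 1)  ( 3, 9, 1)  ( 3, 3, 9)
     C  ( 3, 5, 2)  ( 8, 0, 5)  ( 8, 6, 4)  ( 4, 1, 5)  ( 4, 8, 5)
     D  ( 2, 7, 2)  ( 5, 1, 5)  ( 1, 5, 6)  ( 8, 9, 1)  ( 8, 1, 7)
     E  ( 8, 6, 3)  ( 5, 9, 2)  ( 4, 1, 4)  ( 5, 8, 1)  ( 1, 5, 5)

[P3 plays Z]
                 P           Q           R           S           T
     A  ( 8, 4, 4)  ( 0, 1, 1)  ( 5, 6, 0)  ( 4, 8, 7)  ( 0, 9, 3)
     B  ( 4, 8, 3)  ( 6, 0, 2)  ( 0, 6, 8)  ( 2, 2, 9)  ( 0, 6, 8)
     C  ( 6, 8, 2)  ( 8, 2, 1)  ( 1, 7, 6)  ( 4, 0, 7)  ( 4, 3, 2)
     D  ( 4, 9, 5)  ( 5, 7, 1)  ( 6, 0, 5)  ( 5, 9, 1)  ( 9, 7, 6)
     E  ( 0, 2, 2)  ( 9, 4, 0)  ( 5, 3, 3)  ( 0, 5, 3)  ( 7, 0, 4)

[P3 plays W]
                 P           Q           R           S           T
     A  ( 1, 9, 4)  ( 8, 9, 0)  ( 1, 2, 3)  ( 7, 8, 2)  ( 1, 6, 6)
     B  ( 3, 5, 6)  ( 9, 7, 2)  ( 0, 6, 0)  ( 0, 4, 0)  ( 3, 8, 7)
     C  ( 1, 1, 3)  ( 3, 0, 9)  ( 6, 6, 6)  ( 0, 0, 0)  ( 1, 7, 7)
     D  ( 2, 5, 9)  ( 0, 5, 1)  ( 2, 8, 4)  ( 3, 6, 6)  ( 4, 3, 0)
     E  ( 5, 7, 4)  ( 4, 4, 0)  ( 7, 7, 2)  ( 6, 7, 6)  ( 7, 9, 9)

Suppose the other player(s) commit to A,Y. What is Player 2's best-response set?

u_2(P vs A,Y) = 7
u_2(Q vs A,Y) = 2
u_2(R vs A,Y) = 2
u_2(S vs A,Y) = 1
u_2(T vs A,Y) = 9
max payoff 9 at {T}

P2 best: {T}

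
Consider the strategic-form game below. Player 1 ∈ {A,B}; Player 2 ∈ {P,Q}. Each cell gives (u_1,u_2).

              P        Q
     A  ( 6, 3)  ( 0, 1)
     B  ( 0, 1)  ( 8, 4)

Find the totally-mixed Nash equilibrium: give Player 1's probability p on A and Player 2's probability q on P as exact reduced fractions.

P1 mixes 3/5 on A; P2 mixes 4/7 on P

P1 indiff ⇒ q·6+(1-q)·0 = q·0+(1-q)·8 ⇒ q(6) = (1-q)(8) ⇒ q = 4/7
P2 indiff ⇒ p·3+(1-p)·1 = p·1+(1-p)·4 ⇒ p(2) = (1-p)(3) ⇒ p = 3/5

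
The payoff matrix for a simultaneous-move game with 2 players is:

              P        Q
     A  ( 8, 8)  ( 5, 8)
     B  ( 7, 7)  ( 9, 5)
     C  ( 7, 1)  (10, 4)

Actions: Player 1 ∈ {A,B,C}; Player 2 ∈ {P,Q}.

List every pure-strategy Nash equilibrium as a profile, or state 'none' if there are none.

NE set: (A,P), (C,Q)

(A,P): NE
(A,Q): not NE [P1→C gives 10>5]
(B,P): not NE [P1→A gives 8>7]
(B,Q): not NE [P1→C gives 10>9; P2→P gives 7>5]
(C,P): not NE [P1→A gives 8>7; P2→Q gives 4>1]
(C,Q): NE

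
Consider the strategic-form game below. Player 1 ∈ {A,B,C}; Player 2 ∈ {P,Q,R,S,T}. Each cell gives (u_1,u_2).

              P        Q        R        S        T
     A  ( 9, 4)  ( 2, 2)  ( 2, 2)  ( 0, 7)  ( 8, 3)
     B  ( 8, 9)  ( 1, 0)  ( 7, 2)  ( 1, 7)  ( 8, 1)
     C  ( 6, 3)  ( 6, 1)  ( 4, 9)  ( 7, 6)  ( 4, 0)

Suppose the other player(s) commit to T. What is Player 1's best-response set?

u_1(A vs T) = 8
u_1(B vs T) = 8
u_1(C vs T) = 4
max payoff 8 at {A,B}

BR_1 = {A,B}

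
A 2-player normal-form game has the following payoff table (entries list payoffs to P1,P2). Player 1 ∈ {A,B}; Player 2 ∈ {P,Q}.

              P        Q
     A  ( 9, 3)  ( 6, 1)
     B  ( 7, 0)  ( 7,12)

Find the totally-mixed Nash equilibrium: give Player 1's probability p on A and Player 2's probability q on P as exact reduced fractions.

P1 indiff ⇒ q·9+(1-q)·6 = q·7+(1-q)·7 ⇒ q(2) = (1-q)(1) ⇒ q = 1/3
P2 indiff ⇒ p·3+(1-p)·0 = p·1+(1-p)·12 ⇒ p(2) = (1-p)(12) ⇒ p = 6/7

(p,q) = (6/7, 1/3)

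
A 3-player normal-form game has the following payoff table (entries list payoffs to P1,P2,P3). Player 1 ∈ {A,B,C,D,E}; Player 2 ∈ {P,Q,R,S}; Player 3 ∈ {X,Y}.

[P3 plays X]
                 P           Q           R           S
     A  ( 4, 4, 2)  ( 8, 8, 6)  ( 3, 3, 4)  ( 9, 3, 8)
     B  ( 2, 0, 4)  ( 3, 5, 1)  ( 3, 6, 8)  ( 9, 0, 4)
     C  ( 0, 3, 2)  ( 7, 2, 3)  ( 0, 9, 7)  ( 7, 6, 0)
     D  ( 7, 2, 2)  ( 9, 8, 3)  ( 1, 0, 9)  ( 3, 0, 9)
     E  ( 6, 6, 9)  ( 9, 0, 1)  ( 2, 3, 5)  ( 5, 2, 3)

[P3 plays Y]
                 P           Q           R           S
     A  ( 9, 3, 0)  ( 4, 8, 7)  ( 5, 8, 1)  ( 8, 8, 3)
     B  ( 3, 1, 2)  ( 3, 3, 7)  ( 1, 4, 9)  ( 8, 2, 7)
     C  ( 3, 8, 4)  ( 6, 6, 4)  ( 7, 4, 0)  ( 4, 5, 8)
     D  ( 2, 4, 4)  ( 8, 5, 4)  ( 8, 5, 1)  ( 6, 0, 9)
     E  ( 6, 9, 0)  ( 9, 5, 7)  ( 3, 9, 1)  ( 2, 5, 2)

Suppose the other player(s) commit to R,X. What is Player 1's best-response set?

u_1(A vs R,X) = 3
u_1(B vs R,X) = 3
u_1(C vs R,X) = 0
u_1(D vs R,X) = 1
u_1(E vs R,X) = 2
max payoff 3 at {A,B}

BR_1 = {A,B}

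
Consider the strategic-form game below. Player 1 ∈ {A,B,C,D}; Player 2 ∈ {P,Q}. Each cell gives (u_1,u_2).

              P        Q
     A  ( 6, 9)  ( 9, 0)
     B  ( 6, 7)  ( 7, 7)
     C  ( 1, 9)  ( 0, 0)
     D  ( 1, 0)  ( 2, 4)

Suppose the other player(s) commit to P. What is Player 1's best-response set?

P1 best: {A,B}

u_1(A vs P) = 6
u_1(B vs P) = 6
u_1(C vs P) = 1
u_1(D vs P) = 1
max payoff 6 at {A,B}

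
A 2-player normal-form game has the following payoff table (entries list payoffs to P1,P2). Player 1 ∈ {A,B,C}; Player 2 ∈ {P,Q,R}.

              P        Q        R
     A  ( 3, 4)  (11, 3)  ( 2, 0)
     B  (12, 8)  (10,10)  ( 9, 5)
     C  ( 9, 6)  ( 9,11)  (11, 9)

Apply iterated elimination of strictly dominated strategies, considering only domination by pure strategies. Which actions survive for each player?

Survivors P1:{A,B} P2:{P,Q}

P2 drop R (Q beats it: A:3>0 B:10>5 C:11>9)
P1 drop C (B beats it: P:12>9 Q:10>9)
P1→{A,B} P2→{P,Q}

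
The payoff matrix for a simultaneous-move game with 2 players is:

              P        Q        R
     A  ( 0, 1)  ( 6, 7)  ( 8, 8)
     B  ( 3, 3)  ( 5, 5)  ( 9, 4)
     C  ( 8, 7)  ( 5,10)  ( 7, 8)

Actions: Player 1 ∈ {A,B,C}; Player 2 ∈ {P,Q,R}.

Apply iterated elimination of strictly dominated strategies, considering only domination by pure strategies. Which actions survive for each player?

P2 drop P (Q beats it: A:7>1 B:5>3 C:10>7)
P1 drop C (A beats it: Q:6>5 R:8>7)
P1→{A,B} P2→{Q,R}

Survivors P1:{A,B} P2:{Q,R}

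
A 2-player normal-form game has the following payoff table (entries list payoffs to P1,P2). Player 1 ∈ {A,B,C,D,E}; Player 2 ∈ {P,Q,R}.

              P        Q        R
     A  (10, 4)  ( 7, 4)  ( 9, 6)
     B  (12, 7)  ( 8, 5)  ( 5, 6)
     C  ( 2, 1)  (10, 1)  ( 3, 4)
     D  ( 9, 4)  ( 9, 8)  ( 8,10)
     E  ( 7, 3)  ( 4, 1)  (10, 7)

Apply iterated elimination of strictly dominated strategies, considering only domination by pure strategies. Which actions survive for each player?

Survivors P1:{A,B,E} P2:{P,R}

P2 drop Q (R beats it: A:6>4 B:6>5 C:4>1 D:10>8 E:7>1)
P1 drop C (A beats it: P:10>2 R:9>3)
P1 drop D (A beats it: P:10>9 R:9>8)
P1→{A,B,E} P2→{P,R}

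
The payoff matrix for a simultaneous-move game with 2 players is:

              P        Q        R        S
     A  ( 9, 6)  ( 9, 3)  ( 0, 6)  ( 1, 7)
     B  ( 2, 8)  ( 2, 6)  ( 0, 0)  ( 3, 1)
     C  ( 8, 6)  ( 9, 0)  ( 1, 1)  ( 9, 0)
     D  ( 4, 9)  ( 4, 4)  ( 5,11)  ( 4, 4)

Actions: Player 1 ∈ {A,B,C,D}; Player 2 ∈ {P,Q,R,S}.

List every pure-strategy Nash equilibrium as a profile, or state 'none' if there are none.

NE set: (D,R)

(A,P): not NE [P2→S gives 7>6]
(A,Q): not NE [P2→S gives 7>3]
(A,R): not NE [P1→D gives 5>0; P2→S gives 7>6]
(A,S): not NE [P1→C gives 9>1]
(B,P): not NE [P1→A gives 9>2]
(B,Q): not NE [P1→C gives 9>2; P2→P gives 8>6]
(B,R): not NE [P1→D gives 5>0; P2→P gives 8>0]
(B,S): not NE [P1→C gives 9>3; P2→P gives 8>1]
(C,P): not NE [P1→A gives 9>8]
(C,Q): not NE [P2→P gives 6>0]
(C,R): not NE [P1→D gives 5>1; P2→P gives 6>1]
(C,S): not NE [P2→P gives 6>0]
(D,P): not NE [P1→A gives 9>4; P2→R gives 11>9]
(D,Q): not NE [P1→C gives 9>4; P2→R gives 11>4]
(D,R): NE
(D,S): not NE [P1→C gives 9>4; P2→R gives 11>4]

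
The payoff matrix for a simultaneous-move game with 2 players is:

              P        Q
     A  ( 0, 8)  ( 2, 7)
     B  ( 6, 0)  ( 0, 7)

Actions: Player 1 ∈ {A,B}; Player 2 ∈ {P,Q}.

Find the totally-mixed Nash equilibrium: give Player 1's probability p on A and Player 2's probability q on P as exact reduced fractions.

P1 indiff ⇒ q·0+(1-q)·2 = q·6+(1-q)·0 ⇒ q(-6) = (1-q)(-2) ⇒ q = 1/4
P2 indiff ⇒ p·8+(1-p)·0 = p·7+(1-p)·7 ⇒ p(1) = (1-p)(7) ⇒ p = 7/8

p=7/8, q=1/4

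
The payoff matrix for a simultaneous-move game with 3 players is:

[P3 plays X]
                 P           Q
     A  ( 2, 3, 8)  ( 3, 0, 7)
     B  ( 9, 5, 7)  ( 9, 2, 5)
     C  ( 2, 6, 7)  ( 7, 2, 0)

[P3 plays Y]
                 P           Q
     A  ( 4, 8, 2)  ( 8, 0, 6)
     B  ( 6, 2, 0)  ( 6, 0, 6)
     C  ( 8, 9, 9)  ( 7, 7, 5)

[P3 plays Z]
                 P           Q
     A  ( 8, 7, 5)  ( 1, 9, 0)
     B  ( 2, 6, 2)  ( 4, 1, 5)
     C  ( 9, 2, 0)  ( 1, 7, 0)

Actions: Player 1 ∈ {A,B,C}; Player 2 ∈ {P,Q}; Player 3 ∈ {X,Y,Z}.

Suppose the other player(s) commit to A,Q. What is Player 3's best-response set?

BR_3 = {X}

u_3(X vs A,Q) = 7
u_3(Y vs A,Q) = 6
u_3(Z vs A,Q) = 0
max payoff 7 at {X}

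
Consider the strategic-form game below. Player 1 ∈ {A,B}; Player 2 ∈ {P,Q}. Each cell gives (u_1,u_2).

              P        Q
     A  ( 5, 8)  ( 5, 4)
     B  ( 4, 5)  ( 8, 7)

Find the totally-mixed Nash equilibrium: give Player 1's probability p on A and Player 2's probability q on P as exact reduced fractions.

P1 indiff ⇒ q·5+(1-q)·5 = q·4+(1-q)·8 ⇒ q(1) = (1-q)(3) ⇒ q = 3/4
P2 indiff ⇒ p·8+(1-p)·5 = p·4+(1-p)·7 ⇒ p(4) = (1-p)(2) ⇒ p = 1/3

p=1/3, q=3/4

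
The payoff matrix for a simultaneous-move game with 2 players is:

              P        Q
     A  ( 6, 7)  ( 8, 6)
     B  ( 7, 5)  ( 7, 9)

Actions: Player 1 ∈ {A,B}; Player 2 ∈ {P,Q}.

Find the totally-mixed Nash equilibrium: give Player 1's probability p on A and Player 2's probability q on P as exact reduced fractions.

P1 indiff ⇒ q·6+(1-q)·8 = q·7+(1-q)·7 ⇒ q(-1) = (1-q)(-1) ⇒ q = 1/2
P2 indiff ⇒ p·7+(1-p)·5 = p·6+(1-p)·9 ⇒ p(1) = (1-p)(4) ⇒ p = 4/5

p=4/5, q=1/2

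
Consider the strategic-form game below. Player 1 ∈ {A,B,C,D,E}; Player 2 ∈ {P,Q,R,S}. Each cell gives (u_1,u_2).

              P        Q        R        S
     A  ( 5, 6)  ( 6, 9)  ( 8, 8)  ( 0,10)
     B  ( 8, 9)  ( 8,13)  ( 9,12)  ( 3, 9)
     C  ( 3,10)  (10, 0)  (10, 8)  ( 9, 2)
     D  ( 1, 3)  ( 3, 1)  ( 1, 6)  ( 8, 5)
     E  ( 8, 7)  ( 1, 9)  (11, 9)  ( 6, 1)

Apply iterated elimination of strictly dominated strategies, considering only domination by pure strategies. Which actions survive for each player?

P1 drop A (B beats it: P:8>5 Q:8>6 R:9>8 S:3>0)
P1 drop D (C beats it: P:3>1 Q:10>3 R:10>1 S:9>8)
P2 drop S (R beats it: B:12>9 C:8>2 E:9>1)
P1→{B,C,E} P2→{P,Q,R}

IESDS → P1:{B,C,E} P2:{P,Q,R}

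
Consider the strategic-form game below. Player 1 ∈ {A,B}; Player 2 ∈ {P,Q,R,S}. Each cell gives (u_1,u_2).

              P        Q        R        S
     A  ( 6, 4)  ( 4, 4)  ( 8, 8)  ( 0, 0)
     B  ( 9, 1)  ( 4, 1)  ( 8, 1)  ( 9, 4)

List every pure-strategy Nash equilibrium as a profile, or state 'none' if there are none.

(A,P): not NE [P1→B gives 9>6; P2→R gives 8>4]
(A,Q): not NE [P2→R gives 8>4]
(A,R): NE
(A,S): not NE [P1→B gives 9>0; P2→R gives 8>0]
(B,P): not NE [P2→S gives 4>1]
(B,Q): not NE [P2→S gives 4>1]
(B,R): not NE [P2→S gives 4>1]
(B,S): NE

PSNE = {(A,R), (B,S)}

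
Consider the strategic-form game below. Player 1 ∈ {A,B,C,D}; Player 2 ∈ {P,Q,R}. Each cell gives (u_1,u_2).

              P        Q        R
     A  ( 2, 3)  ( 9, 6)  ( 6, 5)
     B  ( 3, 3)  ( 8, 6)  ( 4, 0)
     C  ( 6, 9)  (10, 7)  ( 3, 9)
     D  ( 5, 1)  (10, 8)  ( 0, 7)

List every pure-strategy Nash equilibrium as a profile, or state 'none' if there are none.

Nash profiles: (C,P), (D,Q)

(A,P): not NE [P1→C gives 6>2; P2→Q gives 6>3]
(A,Q): not NE [P1→D gives 10>9]
(A,R): not NE [P2→Q gives 6>5]
(B,P): not NE [P1→C gives 6>3; P2→Q gives 6>3]
(B,Q): not NE [P1→D gives 10>8]
(B,R): not NE [P1→A gives 6>4; P2→Q gives 6>0]
(C,P): NE
(C,Q): not NE [P2→R gives 9>7]
(C,R): not NE [P1→A gives 6>3]
(D,P): not NE [P1→C gives 6>5; P2→Q gives 8>1]
(D,Q): NE
(D,R): not NE [P1→A gives 6>0; P2→Q gives 8>7]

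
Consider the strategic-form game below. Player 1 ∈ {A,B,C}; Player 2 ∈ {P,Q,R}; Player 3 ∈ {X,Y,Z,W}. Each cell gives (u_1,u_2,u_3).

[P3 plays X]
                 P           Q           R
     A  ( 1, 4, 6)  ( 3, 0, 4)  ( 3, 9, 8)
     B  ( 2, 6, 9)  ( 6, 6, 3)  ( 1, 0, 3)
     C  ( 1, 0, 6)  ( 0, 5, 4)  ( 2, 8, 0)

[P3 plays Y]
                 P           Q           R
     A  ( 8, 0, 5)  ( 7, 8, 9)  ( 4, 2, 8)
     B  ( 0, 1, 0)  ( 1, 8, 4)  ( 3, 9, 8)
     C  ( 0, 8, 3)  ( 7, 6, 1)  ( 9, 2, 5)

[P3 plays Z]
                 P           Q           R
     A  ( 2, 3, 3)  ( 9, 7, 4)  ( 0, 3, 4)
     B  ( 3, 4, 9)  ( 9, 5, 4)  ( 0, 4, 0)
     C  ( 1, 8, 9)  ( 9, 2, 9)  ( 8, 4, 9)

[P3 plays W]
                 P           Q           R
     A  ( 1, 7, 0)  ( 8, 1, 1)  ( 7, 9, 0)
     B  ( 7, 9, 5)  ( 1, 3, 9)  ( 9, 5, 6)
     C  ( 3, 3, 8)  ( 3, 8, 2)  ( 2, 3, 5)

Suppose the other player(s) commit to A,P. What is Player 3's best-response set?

BR_3 = {X}

u_3(X vs A,P) = 6
u_3(Y vs A,P) = 5
u_3(Z vs A,P) = 3
u_3(W vs A,P) = 0
max payoff 6 at {X}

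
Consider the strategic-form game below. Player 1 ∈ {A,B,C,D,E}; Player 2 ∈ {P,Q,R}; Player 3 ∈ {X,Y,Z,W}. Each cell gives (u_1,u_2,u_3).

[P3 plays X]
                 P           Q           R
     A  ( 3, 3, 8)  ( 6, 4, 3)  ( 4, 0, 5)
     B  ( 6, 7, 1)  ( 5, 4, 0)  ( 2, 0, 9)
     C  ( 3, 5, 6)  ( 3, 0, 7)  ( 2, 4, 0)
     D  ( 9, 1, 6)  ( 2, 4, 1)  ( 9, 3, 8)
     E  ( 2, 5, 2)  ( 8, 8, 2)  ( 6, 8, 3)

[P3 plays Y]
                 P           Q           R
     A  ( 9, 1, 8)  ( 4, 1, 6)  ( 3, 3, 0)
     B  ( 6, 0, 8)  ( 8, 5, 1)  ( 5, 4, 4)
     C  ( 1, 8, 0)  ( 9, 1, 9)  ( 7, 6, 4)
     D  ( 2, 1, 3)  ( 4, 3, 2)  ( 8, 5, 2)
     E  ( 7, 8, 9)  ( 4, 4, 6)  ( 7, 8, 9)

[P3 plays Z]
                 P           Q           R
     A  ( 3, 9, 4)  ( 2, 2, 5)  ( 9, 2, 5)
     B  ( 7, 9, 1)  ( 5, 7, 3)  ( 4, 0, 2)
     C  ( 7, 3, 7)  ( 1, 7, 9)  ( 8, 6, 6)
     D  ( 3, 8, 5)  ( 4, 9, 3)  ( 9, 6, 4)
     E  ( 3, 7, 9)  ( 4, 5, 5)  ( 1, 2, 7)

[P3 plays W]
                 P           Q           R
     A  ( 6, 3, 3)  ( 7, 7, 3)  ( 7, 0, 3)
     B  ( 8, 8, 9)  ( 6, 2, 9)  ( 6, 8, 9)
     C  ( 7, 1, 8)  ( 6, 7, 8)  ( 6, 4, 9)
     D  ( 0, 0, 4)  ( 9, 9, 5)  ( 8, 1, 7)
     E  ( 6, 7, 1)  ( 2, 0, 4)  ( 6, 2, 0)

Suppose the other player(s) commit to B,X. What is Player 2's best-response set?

BR_2 = {P}

u_2(P vs B,X) = 7
u_2(Q vs B,X) = 4
u_2(R vs B,X) = 0
max payoff 7 at {P}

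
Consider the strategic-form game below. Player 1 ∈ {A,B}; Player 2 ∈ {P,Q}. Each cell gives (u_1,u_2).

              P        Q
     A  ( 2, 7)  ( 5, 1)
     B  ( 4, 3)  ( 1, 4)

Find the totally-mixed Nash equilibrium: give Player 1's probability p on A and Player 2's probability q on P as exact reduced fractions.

P1 indiff ⇒ q·2+(1-q)·5 = q·4+(1-q)·1 ⇒ q(-2) = (1-q)(-4) ⇒ q = 2/3
P2 indiff ⇒ p·7+(1-p)·3 = p·1+(1-p)·4 ⇒ p(6) = (1-p)(1) ⇒ p = 1/7

(p,q) = (1/7, 2/3)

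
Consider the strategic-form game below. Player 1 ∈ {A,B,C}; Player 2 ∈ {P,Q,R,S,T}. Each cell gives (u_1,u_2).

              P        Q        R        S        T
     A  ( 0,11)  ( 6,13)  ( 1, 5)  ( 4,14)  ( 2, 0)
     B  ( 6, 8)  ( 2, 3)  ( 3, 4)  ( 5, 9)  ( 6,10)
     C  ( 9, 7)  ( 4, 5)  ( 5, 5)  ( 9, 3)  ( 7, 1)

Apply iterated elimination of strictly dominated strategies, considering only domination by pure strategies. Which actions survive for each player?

IESDS → P1:{A,C} P2:{P,Q,S}

P1 drop B (C beats it: P:9>6 Q:4>2 R:5>3 S:9>5 T:7>6)
P2 drop R (P beats it: A:11>5 C:7>5)
P2 drop T (P beats it: A:11>0 C:7>1)
P1→{A,C} P2→{P,Q,S}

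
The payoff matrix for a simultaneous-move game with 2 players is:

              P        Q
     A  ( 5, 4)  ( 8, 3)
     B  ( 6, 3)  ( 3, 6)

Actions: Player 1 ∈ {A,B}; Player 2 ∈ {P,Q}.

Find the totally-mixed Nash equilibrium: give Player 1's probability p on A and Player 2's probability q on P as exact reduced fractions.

(p,q) = (3/4, 5/6)

P1 indiff ⇒ q·5+(1-q)·8 = q·6+(1-q)·3 ⇒ q(-1) = (1-q)(-5) ⇒ q = 5/6
P2 indiff ⇒ p·4+(1-p)·3 = p·3+(1-p)·6 ⇒ p(1) = (1-p)(3) ⇒ p = 3/4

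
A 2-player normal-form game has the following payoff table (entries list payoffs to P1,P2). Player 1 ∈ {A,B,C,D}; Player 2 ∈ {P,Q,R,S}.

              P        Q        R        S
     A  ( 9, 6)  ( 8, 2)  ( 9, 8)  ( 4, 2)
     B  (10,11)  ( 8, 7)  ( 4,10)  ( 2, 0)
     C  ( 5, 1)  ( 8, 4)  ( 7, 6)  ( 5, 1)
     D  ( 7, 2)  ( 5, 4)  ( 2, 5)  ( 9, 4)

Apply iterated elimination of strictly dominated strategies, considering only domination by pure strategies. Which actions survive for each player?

Survivors P1:{A,B} P2:{P,R}

P2 drop Q (R beats it: A:8>2 B:10>7 C:6>4 D:5>4)
P2 drop S (R beats it: A:8>2 B:10>0 C:6>1 D:5>4)
P1 drop C (A beats it: P:9>5 R:9>7)
P1 drop D (A beats it: P:9>7 R:9>2)
P1→{A,B} P2→{P,R}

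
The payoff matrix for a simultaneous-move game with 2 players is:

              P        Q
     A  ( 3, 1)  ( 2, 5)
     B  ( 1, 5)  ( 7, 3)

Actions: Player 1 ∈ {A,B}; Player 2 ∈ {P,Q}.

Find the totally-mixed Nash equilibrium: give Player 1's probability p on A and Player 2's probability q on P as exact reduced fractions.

P1 indiff ⇒ q·3+(1-q)·2 = q·1+(1-q)·7 ⇒ q(2) = (1-q)(5) ⇒ q = 5/7
P2 indiff ⇒ p·1+(1-p)·5 = p·5+(1-p)·3 ⇒ p(-4) = (1-p)(-2) ⇒ p = 1/3

(p,q) = (1/3, 5/7)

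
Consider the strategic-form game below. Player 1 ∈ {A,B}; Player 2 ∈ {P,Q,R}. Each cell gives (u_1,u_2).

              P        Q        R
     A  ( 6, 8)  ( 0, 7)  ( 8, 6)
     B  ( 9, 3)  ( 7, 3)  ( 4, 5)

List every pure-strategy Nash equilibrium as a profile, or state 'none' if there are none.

No pure NE.

(A,P): not NE [P1→B gives 9>6]
(A,Q): not NE [P1→B gives 7>0; P2→P gives 8>7]
(A,R): not NE [P2→P gives 8>6]
(B,P): not NE [P2→R gives 5>3]
(B,Q): not NE [P2→R gives 5>3]
(B,R): not NE [P1→A gives 8>4]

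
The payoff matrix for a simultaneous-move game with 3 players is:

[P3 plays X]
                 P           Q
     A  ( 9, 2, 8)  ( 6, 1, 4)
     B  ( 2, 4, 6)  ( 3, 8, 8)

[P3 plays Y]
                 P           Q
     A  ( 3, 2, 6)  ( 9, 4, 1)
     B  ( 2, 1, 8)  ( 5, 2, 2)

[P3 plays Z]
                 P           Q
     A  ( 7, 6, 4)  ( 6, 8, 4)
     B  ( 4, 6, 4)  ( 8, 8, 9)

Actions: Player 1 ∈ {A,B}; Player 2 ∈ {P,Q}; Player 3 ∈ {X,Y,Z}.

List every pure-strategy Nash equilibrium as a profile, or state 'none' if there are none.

NE set: (A,P,X), (B,Q,Z)

(A,P,X): NE
(A,P,Y): not NE [P2→Q gives 4>2; P3→X gives 8>6]
(A,P,Z): not NE [P2→Q gives 8>6; P3→X gives 8>4]
(A,Q,X): not NE [P2→P gives 2>1]
(A,Q,Y): not NE [P3→Z gives 4>1]
(A,Q,Z): not NE [P1→B gives 8>6]
(B,P,X): not NE [P1→A gives 9>2; P2→Q gives 8>4; P3→Y gives 8>6]
(B,P,Y): not NE [P1→A gives 3>2; P2→Q gives 2>1]
(B,P,Z): not NE [P1→A gives 7>4; P2→Q gives 8>6; P3→Y gives 8>4]
(B,Q,X): not NE [P1→A gives 6>3; P3→Z gives 9>8]
(B,Q,Y): not NE [P1→A gives 9>5; P3→Z gives 9>2]
(B,Q,Z): NE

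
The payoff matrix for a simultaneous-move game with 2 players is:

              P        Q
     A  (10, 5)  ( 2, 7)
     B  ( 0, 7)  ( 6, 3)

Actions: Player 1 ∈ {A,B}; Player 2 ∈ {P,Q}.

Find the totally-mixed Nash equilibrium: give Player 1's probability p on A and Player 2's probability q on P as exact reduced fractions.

P1 indiff ⇒ q·10+(1-q)·2 = q·0+(1-q)·6 ⇒ q(10) = (1-q)(4) ⇒ q = 2/7
P2 indiff ⇒ p·5+(1-p)·7 = p·7+(1-p)·3 ⇒ p(-2) = (1-p)(-4) ⇒ p = 2/3

(p,q) = (2/3, 2/7)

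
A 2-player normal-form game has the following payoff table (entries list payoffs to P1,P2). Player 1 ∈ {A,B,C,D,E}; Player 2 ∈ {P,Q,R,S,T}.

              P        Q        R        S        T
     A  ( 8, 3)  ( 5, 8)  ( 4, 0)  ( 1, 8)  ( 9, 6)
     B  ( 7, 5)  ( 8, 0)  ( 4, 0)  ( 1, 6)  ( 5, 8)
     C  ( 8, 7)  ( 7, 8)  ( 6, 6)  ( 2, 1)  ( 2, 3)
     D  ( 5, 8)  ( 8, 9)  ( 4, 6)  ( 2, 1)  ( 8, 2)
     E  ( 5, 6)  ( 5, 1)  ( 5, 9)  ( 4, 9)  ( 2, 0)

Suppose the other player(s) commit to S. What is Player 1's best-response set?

u_1(A vs S) = 1
u_1(B vs S) = 1
u_1(C vs S) = 2
u_1(D vs S) = 2
u_1(E vs S) = 4
max payoff 4 at {E}

BR_1 = {E}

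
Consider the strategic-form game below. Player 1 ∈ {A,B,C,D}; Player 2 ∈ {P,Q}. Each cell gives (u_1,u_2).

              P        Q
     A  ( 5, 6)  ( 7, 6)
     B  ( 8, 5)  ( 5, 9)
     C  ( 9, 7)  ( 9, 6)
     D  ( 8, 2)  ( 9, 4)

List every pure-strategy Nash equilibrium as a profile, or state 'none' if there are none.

(A,P): not NE [P1→C gives 9>5]
(A,Q): not NE [P1→D gives 9>7]
(B,P): not NE [P1→C gives 9>8; P2→Q gives 9>5]
(B,Q): not NE [P1→D gives 9>5]
(C,P): NE
(C,Q): not NE [P2→P gives 7>6]
(D,P): not NE [P1→C gives 9>8; P2→Q gives 4>2]
(D,Q): NE

Nash profiles: (C,P), (D,Q)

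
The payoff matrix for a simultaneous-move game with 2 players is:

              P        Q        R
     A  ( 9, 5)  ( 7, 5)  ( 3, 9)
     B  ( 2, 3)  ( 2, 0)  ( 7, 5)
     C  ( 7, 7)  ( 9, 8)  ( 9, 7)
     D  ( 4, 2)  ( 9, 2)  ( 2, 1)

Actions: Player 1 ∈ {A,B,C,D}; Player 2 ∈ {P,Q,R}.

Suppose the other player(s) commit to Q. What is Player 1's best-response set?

u_1(A vs Q) = 7
u_1(B vs Q) = 2
u_1(C vs Q) = 9
u_1(D vs Q) = 9
max payoff 9 at {C,D}

P1 best: {C,D}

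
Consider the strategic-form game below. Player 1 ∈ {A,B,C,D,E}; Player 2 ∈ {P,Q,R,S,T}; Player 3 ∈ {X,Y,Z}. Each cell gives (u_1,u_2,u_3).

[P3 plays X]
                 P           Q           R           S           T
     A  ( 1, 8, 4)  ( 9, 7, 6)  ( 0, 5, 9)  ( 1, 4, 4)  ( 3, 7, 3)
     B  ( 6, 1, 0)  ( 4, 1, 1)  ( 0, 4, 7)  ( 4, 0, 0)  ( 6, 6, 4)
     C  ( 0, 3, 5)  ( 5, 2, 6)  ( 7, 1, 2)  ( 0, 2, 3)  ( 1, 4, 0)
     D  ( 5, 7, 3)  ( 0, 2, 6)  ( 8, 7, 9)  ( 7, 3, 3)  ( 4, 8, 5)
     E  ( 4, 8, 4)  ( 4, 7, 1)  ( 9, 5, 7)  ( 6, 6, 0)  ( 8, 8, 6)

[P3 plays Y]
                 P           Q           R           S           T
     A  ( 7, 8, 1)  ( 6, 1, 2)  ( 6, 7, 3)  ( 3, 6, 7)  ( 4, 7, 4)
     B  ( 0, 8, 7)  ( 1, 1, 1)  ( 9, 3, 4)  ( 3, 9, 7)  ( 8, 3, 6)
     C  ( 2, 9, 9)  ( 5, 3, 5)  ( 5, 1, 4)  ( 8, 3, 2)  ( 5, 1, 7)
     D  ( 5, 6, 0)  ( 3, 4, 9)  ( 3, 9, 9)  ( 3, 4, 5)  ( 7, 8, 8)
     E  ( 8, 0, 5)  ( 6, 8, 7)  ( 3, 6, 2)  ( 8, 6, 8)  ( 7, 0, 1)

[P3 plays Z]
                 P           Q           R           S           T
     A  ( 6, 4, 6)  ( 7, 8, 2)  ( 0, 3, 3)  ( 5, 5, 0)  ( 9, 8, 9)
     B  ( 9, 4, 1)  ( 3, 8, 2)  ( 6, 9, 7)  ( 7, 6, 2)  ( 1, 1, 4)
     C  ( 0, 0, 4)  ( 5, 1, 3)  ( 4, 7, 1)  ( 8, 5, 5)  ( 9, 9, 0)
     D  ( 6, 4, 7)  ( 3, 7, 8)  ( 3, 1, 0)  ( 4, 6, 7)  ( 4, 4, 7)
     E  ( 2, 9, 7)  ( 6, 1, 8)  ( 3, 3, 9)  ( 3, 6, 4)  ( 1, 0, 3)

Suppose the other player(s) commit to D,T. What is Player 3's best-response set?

argmax u_3 = {Y}

u_3(X vs D,T) = 5
u_3(Y vs D,T) = 8
u_3(Z vs D,T) = 7
max payoff 8 at {Y}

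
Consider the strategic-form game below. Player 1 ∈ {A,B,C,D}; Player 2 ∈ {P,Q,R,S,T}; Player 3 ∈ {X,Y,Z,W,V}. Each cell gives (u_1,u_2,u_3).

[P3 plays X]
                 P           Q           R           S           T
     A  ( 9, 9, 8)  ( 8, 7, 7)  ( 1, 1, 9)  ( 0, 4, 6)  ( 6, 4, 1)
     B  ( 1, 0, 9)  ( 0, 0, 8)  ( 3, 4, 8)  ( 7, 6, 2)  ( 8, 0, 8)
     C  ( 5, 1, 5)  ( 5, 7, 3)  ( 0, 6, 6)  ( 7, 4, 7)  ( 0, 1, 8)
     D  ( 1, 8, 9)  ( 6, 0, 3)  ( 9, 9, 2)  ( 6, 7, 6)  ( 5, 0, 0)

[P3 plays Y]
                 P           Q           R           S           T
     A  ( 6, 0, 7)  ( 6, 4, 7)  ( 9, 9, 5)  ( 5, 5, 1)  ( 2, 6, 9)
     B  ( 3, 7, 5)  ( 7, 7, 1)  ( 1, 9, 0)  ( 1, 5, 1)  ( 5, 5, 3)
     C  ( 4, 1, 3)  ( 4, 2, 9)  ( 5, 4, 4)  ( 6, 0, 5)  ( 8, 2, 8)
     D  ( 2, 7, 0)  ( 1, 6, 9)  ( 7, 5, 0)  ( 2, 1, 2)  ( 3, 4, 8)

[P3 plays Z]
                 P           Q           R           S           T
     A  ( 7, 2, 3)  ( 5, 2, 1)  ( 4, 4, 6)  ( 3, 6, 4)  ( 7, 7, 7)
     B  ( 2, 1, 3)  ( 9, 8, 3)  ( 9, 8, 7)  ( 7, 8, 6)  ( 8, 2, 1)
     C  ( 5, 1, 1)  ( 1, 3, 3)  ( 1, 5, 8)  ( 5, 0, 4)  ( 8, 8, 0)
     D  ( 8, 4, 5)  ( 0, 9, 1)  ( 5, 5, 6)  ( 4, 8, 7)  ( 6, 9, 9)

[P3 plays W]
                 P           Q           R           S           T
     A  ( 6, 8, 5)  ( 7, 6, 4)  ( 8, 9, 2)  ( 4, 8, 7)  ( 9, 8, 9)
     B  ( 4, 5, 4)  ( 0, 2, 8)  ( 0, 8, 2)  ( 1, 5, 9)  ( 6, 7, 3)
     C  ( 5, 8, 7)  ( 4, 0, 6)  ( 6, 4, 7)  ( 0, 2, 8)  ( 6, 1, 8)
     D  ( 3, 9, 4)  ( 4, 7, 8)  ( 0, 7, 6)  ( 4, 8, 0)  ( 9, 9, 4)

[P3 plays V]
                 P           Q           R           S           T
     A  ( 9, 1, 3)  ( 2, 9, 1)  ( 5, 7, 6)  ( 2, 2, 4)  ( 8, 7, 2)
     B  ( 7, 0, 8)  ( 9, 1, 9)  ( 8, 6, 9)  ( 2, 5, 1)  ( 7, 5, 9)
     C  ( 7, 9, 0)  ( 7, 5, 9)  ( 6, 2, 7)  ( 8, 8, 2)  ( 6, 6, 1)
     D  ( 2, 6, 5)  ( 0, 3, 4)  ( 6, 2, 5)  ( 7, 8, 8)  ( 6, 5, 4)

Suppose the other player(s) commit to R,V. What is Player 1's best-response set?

u_1(A vs R,V) = 5
u_1(B vs R,V) = 8
u_1(C vs R,V) = 6
u_1(D vs R,V) = 6
max payoff 8 at {B}

BR_1 = {B}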